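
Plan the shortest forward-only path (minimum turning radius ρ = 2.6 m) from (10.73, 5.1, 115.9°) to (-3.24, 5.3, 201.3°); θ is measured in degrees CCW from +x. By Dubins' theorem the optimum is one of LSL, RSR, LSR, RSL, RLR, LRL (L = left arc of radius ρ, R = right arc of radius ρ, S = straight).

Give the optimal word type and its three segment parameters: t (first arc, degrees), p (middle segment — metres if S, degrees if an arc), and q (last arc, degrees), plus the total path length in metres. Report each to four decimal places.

Let ψ = atan2(Δy, Δx) = atan2(0.20, -13.97) = 179.1798° be the start→goal bearing.
Normalize: d = |goal − start| / ρ = 13.971432/2.6 = 5.373628, α = (θ_start − ψ) mod 360° = 296.7202° = 5.178745 rad, β = (θ_goal − ψ) mod 360° = 22.1202° = 0.386071 rad.
Common terms: sin α = -0.893213, cos α = 0.449634, sin β = 0.376551, cos β = 0.926396, cos(α−β) = 0.080199, d² = 28.875873. Work in radians in the unit-radius frame; every candidate has L = ρ·(t + p + q).
LSL: p² = 2 + d² − 2cos(α−β) + 2d(sin α − sin β) = 17.068998; p = √p² = 4.131464; φ = atan2(cos β − cos α, d + sin α − sin β) = 0.115655 rad; t = (φ − α) mod 2π = 1.220096 rad, q = (β − φ) mod 2π = 0.270415 rad → L = 2.6·(1.220096 + 4.131464 + 0.270415) = 2.6·5.621976 = 14.617137 m
RSR: p² = 2 + d² − 2cos(α−β) + 2d(sin β − sin α) = 44.361952; p = √p² = 6.660477; φ = atan2(cos α − cos β, d − sin α + sin β) = -0.071642 rad; t = (α − φ) mod 2π = 5.250387 rad, q = (φ − β) mod 2π = 5.825473 rad → L = 2.6·(5.250387 + 6.660477 + 5.825473) = 2.6·17.736336 = 46.114474 m
LSR: p² = d² − 2 + 2cos(α−β) + 2d(sin α + sin β) = 21.483575; p = √p² = 4.635038; φ = atan2(−cos α − cos β, d + sin α + sin β) − atan2(−2, p) = 0.131284 rad; t = (φ − α) mod 2π = 1.235725 rad, q = (φ − β) mod 2π = 6.028399 rad → L = 2.6·(1.235725 + 4.635038 + 6.028399) = 2.6·11.899161 = 30.937819 m
RSL: p² = d² − 2 + 2cos(α−β) − 2d(sin α + sin β) = 32.588966; p = √p² = 5.708675; φ = atan2(cos α + cos β, d − sin α − sin β) − atan2(2, p) = -0.107487 rad; t = (α − φ) mod 2π = 5.286232 rad, q = (β − φ) mod 2π = 0.493558 rad → L = 2.6·(5.286232 + 5.708675 + 0.493558) = 2.6·11.488464 = 29.870006 m
RLR: c = (6 − d² + 2cos(α−β) + 2d(sin α − sin β))/8 = -4.545244, |c| > 1 → infeasible
LRL: c = (6 − d² + 2cos(α−β) − 2d(sin α − sin β))/8 = -1.133625, |c| > 1 → infeasible
Shortest: LSL with L = 14.617137 m ≈ 14.6171 m
Convert LSL to answer units (arcs ×180/π): t = 1.220096·180/π = 69.9064°, p = ρ·p = 2.6·4.131464 = 10.7418 m, q = 0.270415·180/π = 15.4936°, L = 14.6171 m.

LSL: t = 69.9064°, p = 10.7418 m, q = 15.4936°, L = 14.6171 m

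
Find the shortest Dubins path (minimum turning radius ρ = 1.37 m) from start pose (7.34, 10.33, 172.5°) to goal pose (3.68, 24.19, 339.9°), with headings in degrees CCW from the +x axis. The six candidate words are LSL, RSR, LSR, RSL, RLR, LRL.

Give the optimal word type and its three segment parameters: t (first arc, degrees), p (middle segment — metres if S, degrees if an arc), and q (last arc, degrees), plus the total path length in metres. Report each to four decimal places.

RSR: t = 61.4798°, p = 12.0147 m, q = 131.1202°, L = 16.6200 m

Let ψ = atan2(Δy, Δx) = atan2(13.86, -3.66) = 104.7924° be the start→goal bearing.
Normalize: d = |goal − start| / ρ = 14.335104/1.37 = 10.463579, α = (θ_start − ψ) mod 360° = 67.7076° = 1.181721 rad, β = (θ_goal − ψ) mod 360° = 235.1076° = 4.103402 rad.
Common terms: sin α = 0.925260, cos α = 0.379333, sin β = -0.820228, cos β = -0.572037, cos(α−β) = -0.975917, d² = 109.486494. Work in radians in the unit-radius frame; every candidate has L = ρ·(t + p + q).
LSL: p² = 2 + d² − 2cos(α−β) + 2d(sin α − sin β) = 149.966432; p = √p² = 12.246078; φ = atan2(cos β − cos α, d + sin α − sin β) = -0.077766 rad; t = (φ − α) mod 2π = 5.023698 rad, q = (β − φ) mod 2π = 4.181168 rad → L = 1.37·(5.023698 + 12.246078 + 4.181168) = 1.37·21.450945 = 29.387794 m
RSR: p² = 2 + d² − 2cos(α−β) + 2d(sin β − sin α) = 76.910222; p = √p² = 8.769847; φ = atan2(cos α − cos β, d − sin α + sin β) = 0.108696 rad; t = (α − φ) mod 2π = 1.073025 rad, q = (φ − β) mod 2π = 2.288479 rad → L = 1.37·(1.073025 + 8.769847 + 2.288479) = 1.37·12.131351 = 16.619952 m
LSR: p² = d² − 2 + 2cos(α−β) + 2d(sin α + sin β) = 107.732687; p = √p² = 10.379436; φ = atan2(−cos α − cos β, d + sin α + sin β) − atan2(−2, p) = 0.208587 rad; t = (φ − α) mod 2π = 5.310052 rad, q = (φ − β) mod 2π = 2.388371 rad → L = 1.37·(5.310052 + 10.379436 + 2.388371) = 1.37·18.077858 = 24.766666 m
RSL: p² = d² − 2 + 2cos(α−β) − 2d(sin α + sin β) = 103.336634; p = √p² = 10.165463; φ = atan2(cos α + cos β, d − sin α − sin β) − atan2(2, p) = -0.212865 rad; t = (α − φ) mod 2π = 1.394585 rad, q = (β − φ) mod 2π = 4.316267 rad → L = 1.37·(1.394585 + 10.165463 + 4.316267) = 1.37·15.876315 = 21.750551 m
RLR: c = (6 − d² + 2cos(α−β) + 2d(sin α − sin β))/8 = -8.613778, |c| > 1 → infeasible
LRL: c = (6 − d² + 2cos(α−β) − 2d(sin α − sin β))/8 = -17.745804, |c| > 1 → infeasible
Shortest: RSR with L = 16.619952 m ≈ 16.6200 m
Convert RSR to answer units (arcs ×180/π): t = 1.073025·180/π = 61.4798°, p = ρ·p = 1.37·8.769847 = 12.0147 m, q = 2.288479·180/π = 131.1202°, L = 16.6200 m.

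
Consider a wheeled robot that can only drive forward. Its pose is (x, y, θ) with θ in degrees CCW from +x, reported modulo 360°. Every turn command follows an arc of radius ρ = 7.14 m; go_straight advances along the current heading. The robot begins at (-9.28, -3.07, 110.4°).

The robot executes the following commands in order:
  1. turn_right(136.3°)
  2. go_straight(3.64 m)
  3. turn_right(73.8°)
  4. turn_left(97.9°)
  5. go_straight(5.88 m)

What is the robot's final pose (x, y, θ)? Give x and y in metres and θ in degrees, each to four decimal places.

(20.4153, -11.8984, 358.2000°)

set_pose: (x, y, θ) = (-9.2800, -3.0700, 110.4000°), ρ = 7.14
turn_right(136.3°): centre at ρ to the right, rotate −136.3° → (0.5310, 5.8416, -25.9000° ≡ 334.1000°)
go_straight(3.64): x += 3.64·cos θ, y += 3.64·sin θ → (3.8053, 4.2517, 334.1000°)
turn_right(73.8°): centre at ρ to the right, rotate −73.8° → (7.7245, -3.3742, 260.3000°)
turn_left(97.9°): centre at ρ to the left, rotate +97.9° → (14.5382, -11.7137, 358.2000°)
go_straight(5.88): x += 5.88·cos θ, y += 5.88·sin θ → (20.4153, -11.8984, 358.2000°)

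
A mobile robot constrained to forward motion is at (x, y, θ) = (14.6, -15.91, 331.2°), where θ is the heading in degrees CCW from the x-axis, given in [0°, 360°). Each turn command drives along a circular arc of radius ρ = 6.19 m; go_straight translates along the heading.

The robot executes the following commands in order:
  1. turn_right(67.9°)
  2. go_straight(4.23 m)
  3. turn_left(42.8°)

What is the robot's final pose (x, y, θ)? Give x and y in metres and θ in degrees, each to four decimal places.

set_pose: (x, y, θ) = (14.6000, -15.9100, 331.2000°), ρ = 6.19
turn_right(67.9°): centre at ρ to the right, rotate −67.9° → (17.7657, -22.0565, 263.3000°)
go_straight(4.23): x += 4.23·cos θ, y += 4.23·sin θ → (17.2722, -26.2576, 263.3000°)
turn_left(42.8°): centre at ρ to the left, rotate +42.8° → (18.4184, -30.6270, 306.1000°)

(18.4184, -30.6270, 306.1000°)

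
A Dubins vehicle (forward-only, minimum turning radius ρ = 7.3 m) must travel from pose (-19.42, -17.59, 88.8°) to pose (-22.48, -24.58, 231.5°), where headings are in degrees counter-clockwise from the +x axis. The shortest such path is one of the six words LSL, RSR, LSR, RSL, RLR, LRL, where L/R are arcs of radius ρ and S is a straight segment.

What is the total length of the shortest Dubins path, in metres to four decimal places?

47.8857 m

Let ψ = atan2(Δy, Δx) = atan2(-6.99, -3.06) = -113.6423° be the start→goal bearing.
Normalize: d = |goal − start| / ρ = 7.630446/7.3 = 1.045267, α = (θ_start − ψ) mod 360° = 202.4423° = 3.533284 rad, β = (θ_goal − ψ) mod 360° = 345.1423° = 6.023869 rad.
Common terms: sin α = -0.381752, cos α = -0.924265, sin β = -0.256420, cos β = 0.966566, cos(α−β) = -0.795473, d² = 1.092582. Work in radians in the unit-radius frame; every candidate has L = ρ·(t + p + q).
LSL: p² = 2 + d² − 2cos(α−β) + 2d(sin α − sin β) = 4.421517; p = √p² = 2.102740; φ = atan2(cos β − cos α, d + sin α − sin β) = 1.117988 rad; t = (φ − α) mod 2π = 3.867889 rad, q = (β − φ) mod 2π = 4.905881 rad → L = 7.3·(3.867889 + 2.102740 + 4.905881) = 7.3·10.876510 = 79.398526 m
RSR: p² = 2 + d² − 2cos(α−β) + 2d(sin β − sin α) = 4.945541; p = √p² = 2.223857; φ = atan2(cos α − cos β, d − sin α + sin β) = -1.016456 rad; t = (α − φ) mod 2π = 4.549740 rad, q = (φ − β) mod 2π = 5.526045 rad → L = 7.3·(4.549740 + 2.223857 + 5.526045) = 7.3·12.299643 = 89.787395 m
LSR: p² = d² − 2 + 2cos(α−β) + 2d(sin α + sin β) = -3.832485 < 0 → infeasible
RSL: p² = d² − 2 + 2cos(α−β) − 2d(sin α + sin β) = -1.164245 < 0 → infeasible
RLR: c = (6 − d² + 2cos(α−β) + 2d(sin α − sin β))/8 = 0.381807; p = 2π − arccos c = 5.104140 rad; φ = atan2(cos α − cos β, d − sin α + sin β) = -1.016456 rad; t = (α − φ + p/2) mod 2π = 0.818625 rad, q = (α − β − t + p) mod 2π = 1.794930 rad → L = 7.3·(0.818625 + 5.104140 + 1.794930) = 7.3·7.717695 = 56.339174 m
LRL: c = (6 − d² + 2cos(α−β) − 2d(sin α − sin β))/8 = 0.447310; p = 2π − arccos c = 5.176145 rad; φ = atan2(cos β − cos α, d + sin α − sin β) = 1.117988 rad; t = (φ − α + p/2) mod 2π = 0.172776 rad, q = (β − α − t + p) mod 2π = 1.210768 rad → L = 7.3·(0.172776 + 5.176145 + 1.210768) = 7.3·6.559689 = 47.885731 m
Shortest: LRL with L = 47.885731 m ≈ 47.8857 m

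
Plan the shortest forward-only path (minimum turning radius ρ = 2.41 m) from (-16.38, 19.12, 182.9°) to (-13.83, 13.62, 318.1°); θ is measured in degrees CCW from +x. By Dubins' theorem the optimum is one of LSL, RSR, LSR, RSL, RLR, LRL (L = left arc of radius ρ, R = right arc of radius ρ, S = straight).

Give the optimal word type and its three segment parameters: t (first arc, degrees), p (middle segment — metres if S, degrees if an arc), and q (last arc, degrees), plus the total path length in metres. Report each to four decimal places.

LSR: t = 173.2058°, p = 1.1486 m, q = 38.0058°, L = 10.0327 m

Let ψ = atan2(Δy, Δx) = atan2(-5.50, 2.55) = -65.1258° be the start→goal bearing.
Normalize: d = |goal − start| / ρ = 6.062384/2.41 = 2.515512, α = (θ_start − ψ) mod 360° = 248.0258° = 4.328868 rad, β = (θ_goal − ψ) mod 360° = 23.2258° = 0.405367 rad.
Common terms: sin α = -0.927353, cos α = -0.374188, sin β = 0.394356, cos β = 0.918958, cos(α−β) = -0.709571, d² = 6.327801. Work in radians in the unit-radius frame; every candidate has L = ρ·(t + p + q).
LSL: p² = 2 + d² − 2cos(α−β) + 2d(sin α − sin β) = 3.097391; p = √p² = 1.759941; φ = atan2(cos β − cos α, d + sin α − sin β) = 0.825323 rad; t = (φ − α) mod 2π = 2.779640 rad, q = (β − φ) mod 2π = 5.863230 rad → L = 2.41·(2.779640 + 1.759941 + 5.863230) = 2.41·10.402811 = 25.070775 m
RSR: p² = 2 + d² − 2cos(α−β) + 2d(sin β − sin α) = 16.396493; p = √p² = 4.049258; φ = atan2(cos α − cos β, d − sin α + sin β) = -0.325047 rad; t = (α − φ) mod 2π = 4.653915 rad, q = (φ − β) mod 2π = 5.552770 rad → L = 2.41·(4.653915 + 4.049258 + 5.552770) = 2.41·14.255944 = 34.356825 m
LSR: p² = d² − 2 + 2cos(α−β) + 2d(sin α + sin β) = 0.227142; p = √p² = 0.476595; φ = atan2(−cos α − cos β, d + sin α + sin β) − atan2(−2, p) = 1.068694 rad; t = (φ − α) mod 2π = 3.023012 rad, q = (φ − β) mod 2π = 0.663326 rad → L = 2.41·(3.023012 + 0.476595 + 0.663326) = 2.41·4.162933 = 10.032668 m
RSL: p² = d² − 2 + 2cos(α−β) − 2d(sin α + sin β) = 5.590176; p = √p² = 2.364355; φ = atan2(cos α + cos β, d − sin α − sin β) − atan2(2, p) = -0.525273 rad; t = (α − φ) mod 2π = 4.854141 rad, q = (β − φ) mod 2π = 0.930641 rad → L = 2.41·(4.854141 + 2.364355 + 0.930641) = 2.41·8.149137 = 19.639420 m
RLR: c = (6 − d² + 2cos(α−β) + 2d(sin α − sin β))/8 = -1.049562, |c| > 1 → infeasible
LRL: c = (6 − d² + 2cos(α−β) − 2d(sin α − sin β))/8 = 0.612826; p = 2π − arccos c = 5.372021 rad; φ = atan2(cos β − cos α, d + sin α − sin β) = 0.825323 rad; t = (φ − α + p/2) mod 2π = 5.465651 rad, q = (β − α − t + p) mod 2π = 2.266055 rad → L = 2.41·(5.465651 + 5.372021 + 2.266055) = 2.41·13.103727 = 31.579982 m
Shortest: LSR with L = 10.032668 m ≈ 10.0327 m
Convert LSR to answer units (arcs ×180/π): t = 3.023012·180/π = 173.2058°, p = ρ·p = 2.41·0.476595 = 1.1486 m, q = 0.663326·180/π = 38.0058°, L = 10.0327 m.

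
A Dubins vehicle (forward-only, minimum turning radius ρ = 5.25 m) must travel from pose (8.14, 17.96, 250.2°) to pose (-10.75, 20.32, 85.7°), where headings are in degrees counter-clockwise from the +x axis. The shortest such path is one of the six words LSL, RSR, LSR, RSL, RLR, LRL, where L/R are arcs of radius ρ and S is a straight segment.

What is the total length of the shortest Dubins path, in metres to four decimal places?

23.7903 m

Let ψ = atan2(Δy, Δx) = atan2(2.36, -18.89) = 172.8787° be the start→goal bearing.
Normalize: d = |goal − start| / ρ = 19.036851/5.25 = 3.626067, α = (θ_start − ψ) mod 360° = 77.3213° = 1.349511 rad, β = (θ_goal − ψ) mod 360° = 272.8213° = 4.761630 rad.
Common terms: sin α = 0.975616, cos α = 0.219484, sin β = -0.998788, cos β = 0.049221, cos(α−β) = -0.963630, d² = 13.148361. Work in radians in the unit-radius frame; every candidate has L = ρ·(t + p + q).
LSL: p² = 2 + d² − 2cos(α−β) + 2d(sin α − sin β) = 31.394264; p = √p² = 5.603058; φ = atan2(cos β − cos α, d + sin α − sin β) = -0.030392 rad; t = (φ − α) mod 2π = 4.903282 rad, q = (β − φ) mod 2π = 4.792022 rad → L = 5.25·(4.903282 + 5.603058 + 4.792022) = 5.25·15.298362 = 80.316403 m
RSR: p² = 2 + d² − 2cos(α−β) + 2d(sin β − sin α) = 2.756980; p = √p² = 1.660415; φ = atan2(cos α − cos β, d − sin α + sin β) = 0.102723 rad; t = (α − φ) mod 2π = 1.246788 rad, q = (φ − β) mod 2π = 1.624279 rad → L = 5.25·(1.246788 + 1.660415 + 1.624279) = 5.25·4.531482 = 23.790281 m
LSR: p² = d² − 2 + 2cos(α−β) + 2d(sin α + sin β) = 9.053055; p = √p² = 3.008830; φ = atan2(−cos α − cos β, d + sin α + sin β) − atan2(−2, p) = 0.512205 rad; t = (φ − α) mod 2π = 5.445879 rad, q = (φ − β) mod 2π = 2.033760 rad → L = 5.25·(5.445879 + 3.008830 + 2.033760) = 5.25·10.488469 = 55.064461 m
RSL: p² = d² − 2 + 2cos(α−β) − 2d(sin α + sin β) = 9.389145; p = √p² = 3.064171; φ = atan2(cos α + cos β, d − sin α − sin β) − atan2(2, p) = -0.504774 rad; t = (α − φ) mod 2π = 1.854285 rad, q = (β − φ) mod 2π = 5.266404 rad → L = 5.25·(1.854285 + 3.064171 + 5.266404) = 5.25·10.184860 = 53.470515 m
RLR: c = (6 − d² + 2cos(α−β) + 2d(sin α − sin β))/8 = 0.655378; p = 2π − arccos c = 5.427071 rad; φ = atan2(cos α − cos β, d − sin α + sin β) = 0.102723 rad; t = (α − φ + p/2) mod 2π = 3.960324 rad, q = (α − β − t + p) mod 2π = 4.337814 rad → L = 5.25·(3.960324 + 5.427071 + 4.337814) = 5.25·13.725209 = 72.057349 m
LRL: c = (6 − d² + 2cos(α−β) − 2d(sin α − sin β))/8 = -2.924283, |c| > 1 → infeasible
Shortest: RSR with L = 23.790281 m ≈ 23.7903 m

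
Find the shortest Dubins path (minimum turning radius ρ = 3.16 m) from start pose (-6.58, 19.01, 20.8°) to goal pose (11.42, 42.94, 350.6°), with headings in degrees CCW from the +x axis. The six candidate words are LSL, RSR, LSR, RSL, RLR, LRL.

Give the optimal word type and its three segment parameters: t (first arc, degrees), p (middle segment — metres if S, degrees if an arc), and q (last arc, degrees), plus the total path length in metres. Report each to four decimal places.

Let ψ = atan2(Δy, Δx) = atan2(23.93, 18.00) = 53.0497° be the start→goal bearing.
Normalize: d = |goal − start| / ρ = 29.944029/3.16 = 9.475959, α = (θ_start − ψ) mod 360° = 327.7503° = 5.720321 rad, β = (θ_goal − ψ) mod 360° = 297.5503° = 5.193232 rad.
Common terms: sin α = -0.533611, cos α = 0.845730, sin β = -0.886605, cos β = 0.462527, cos(α−β) = 0.864275, d² = 89.793793. Work in radians in the unit-radius frame; every candidate has L = ρ·(t + p + q).
LSL: p² = 2 + d² − 2cos(α−β) + 2d(sin α − sin β) = 96.755171; p = √p² = 9.836421; φ = atan2(cos β − cos α, d + sin α − sin β) = -0.038967 rad; t = (φ − α) mod 2π = 0.523897 rad, q = (β − φ) mod 2π = 5.232199 rad → L = 3.16·(0.523897 + 9.836421 + 5.232199) = 3.16·15.592517 = 49.272352 m
RSR: p² = 2 + d² − 2cos(α−β) + 2d(sin β − sin α) = 83.375316; p = √p² = 9.131008; φ = atan2(cos α − cos β, d − sin α + sin β) = 0.041980 rad; t = (α − φ) mod 2π = 5.678342 rad, q = (φ − β) mod 2π = 1.131933 rad → L = 3.16·(5.678342 + 9.131008 + 1.131933) = 3.16·15.941283 = 50.374455 m
LSR: p² = d² − 2 + 2cos(α−β) + 2d(sin α + sin β) = 62.606525; p = √p² = 7.912429; φ = atan2(−cos α − cos β, d + sin α + sin β) − atan2(−2, p) = 0.086586 rad; t = (φ − α) mod 2π = 0.649450 rad, q = (φ − β) mod 2π = 1.176540 rad → L = 3.16·(0.649450 + 7.912429 + 1.176540) = 3.16·9.738418 = 30.773402 m
RSL: p² = d² − 2 + 2cos(α−β) − 2d(sin α + sin β) = 116.438161; p = √p² = 10.790652; φ = atan2(cos α + cos β, d − sin α − sin β) − atan2(2, p) = -0.063772 rad; t = (α − φ) mod 2π = 5.784093 rad, q = (β − φ) mod 2π = 5.257004 rad → L = 3.16·(5.784093 + 10.790652 + 5.257004) = 3.16·21.831749 = 68.988327 m
RLR: c = (6 − d² + 2cos(α−β) + 2d(sin α − sin β))/8 = -9.421914, |c| > 1 → infeasible
LRL: c = (6 − d² + 2cos(α−β) − 2d(sin α − sin β))/8 = -11.094396, |c| > 1 → infeasible
Shortest: LSR with L = 30.773402 m ≈ 30.7734 m
Convert LSR to answer units (arcs ×180/π): t = 0.649450·180/π = 37.2108°, p = ρ·p = 3.16·7.912429 = 25.0033 m, q = 1.176540·180/π = 67.4108°, L = 30.7734 m.

LSR: t = 37.2108°, p = 25.0033 m, q = 67.4108°, L = 30.7734 m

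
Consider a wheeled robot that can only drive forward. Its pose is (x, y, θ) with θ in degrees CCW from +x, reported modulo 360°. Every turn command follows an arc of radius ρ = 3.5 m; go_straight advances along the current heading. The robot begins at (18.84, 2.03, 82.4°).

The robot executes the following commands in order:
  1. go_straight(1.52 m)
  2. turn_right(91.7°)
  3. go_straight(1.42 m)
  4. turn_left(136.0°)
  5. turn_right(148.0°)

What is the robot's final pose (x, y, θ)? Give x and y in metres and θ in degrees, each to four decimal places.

(31.9267, 17.1966, 338.7000°)

set_pose: (x, y, θ) = (18.8400, 2.0300, 82.4000°), ρ = 3.5
go_straight(1.52): x += 1.52·cos θ, y += 1.52·sin θ → (19.0410, 3.5366, 82.4000°)
turn_right(91.7°): centre at ρ to the right, rotate −91.7° → (23.0759, 6.5277, -9.3000° ≡ 350.7000°)
go_straight(1.42): x += 1.42·cos θ, y += 1.42·sin θ → (24.4772, 6.2983, 350.7000°)
turn_left(136.0°): centre at ρ to the left, rotate +136.0° → (27.8491, 11.8440, 486.7000° ≡ 126.7000°)
turn_right(148.0°): centre at ρ to the right, rotate −148.0° → (31.9267, 17.1966, -21.3000° ≡ 338.7000°)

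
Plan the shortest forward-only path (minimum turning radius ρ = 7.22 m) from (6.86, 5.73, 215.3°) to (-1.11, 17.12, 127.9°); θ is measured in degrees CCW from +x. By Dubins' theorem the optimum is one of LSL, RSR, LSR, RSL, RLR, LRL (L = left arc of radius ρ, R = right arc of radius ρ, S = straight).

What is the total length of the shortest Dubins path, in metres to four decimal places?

54.7290 m

Let ψ = atan2(Δy, Δx) = atan2(11.39, -7.97) = 124.9819° be the start→goal bearing.
Normalize: d = |goal − start| / ρ = 13.901547/7.22 = 1.925422, α = (θ_start − ψ) mod 360° = 90.3181° = 1.576348 rad, β = (θ_goal − ψ) mod 360° = 2.9181° = 0.050931 rad.
Common terms: sin α = 0.999985, cos α = -0.005552, sin β = 0.050909, cos β = 0.998703, cos(α−β) = 0.045363, d² = 3.707250. Work in radians in the unit-radius frame; every candidate has L = ρ·(t + p + q).
LSL: p² = 2 + d² − 2cos(α−β) + 2d(sin α − sin β) = 9.271267; p = √p² = 3.044876; φ = atan2(cos β − cos α, d + sin α − sin β) = 0.336111 rad; t = (φ − α) mod 2π = 5.042948 rad, q = (β − φ) mod 2π = 5.998005 rad → L = 7.22·(5.042948 + 3.044876 + 5.998005) = 7.22·14.085828 = 101.699681 m
RSR: p² = 2 + d² − 2cos(α−β) + 2d(sin β − sin α) = 1.961780; p = √p² = 1.400636; φ = atan2(cos α − cos β, d − sin α + sin β) = -0.799489 rad; t = (α − φ) mod 2π = 2.375837 rad, q = (φ − β) mod 2π = 5.432766 rad → L = 7.22·(2.375837 + 1.400636 + 5.432766) = 7.22·9.209239 = 66.490704 m
LSR: p² = d² − 2 + 2cos(α−β) + 2d(sin α + sin β) = 5.844801; p = √p² = 2.417602; φ = atan2(−cos α − cos β, d + sin α + sin β) − atan2(−2, p) = 0.369080 rad; t = (φ − α) mod 2π = 5.075917 rad, q = (φ − β) mod 2π = 0.318149 rad → L = 7.22·(5.075917 + 2.417602 + 0.318149) = 7.22·7.811669 = 56.400247 m
RSL: p² = d² − 2 + 2cos(α−β) − 2d(sin α + sin β) = -2.248850 < 0 → infeasible
RLR: c = (6 − d² + 2cos(α−β) + 2d(sin α − sin β))/8 = 0.754777; p = 2π − arccos c = 5.567704 rad; φ = atan2(cos α − cos β, d − sin α + sin β) = -0.799489 rad; t = (α − φ + p/2) mod 2π = 5.159689 rad, q = (α − β − t + p) mod 2π = 1.933433 rad → L = 7.22·(5.159689 + 5.567704 + 1.933433) = 7.22·12.660825 = 91.411159 m
LRL: c = (6 − d² + 2cos(α−β) − 2d(sin α − sin β))/8 = -0.158908; p = 2π − arccos c = 4.552804 rad; φ = atan2(cos β − cos α, d + sin α − sin β) = 0.336111 rad; t = (φ − α + p/2) mod 2π = 1.036165 rad, q = (β − α − t + p) mod 2π = 1.991222 rad → L = 7.22·(1.036165 + 4.552804 + 1.991222) = 7.22·7.580190 = 54.728974 m
Shortest: LRL with L = 54.728974 m ≈ 54.7290 m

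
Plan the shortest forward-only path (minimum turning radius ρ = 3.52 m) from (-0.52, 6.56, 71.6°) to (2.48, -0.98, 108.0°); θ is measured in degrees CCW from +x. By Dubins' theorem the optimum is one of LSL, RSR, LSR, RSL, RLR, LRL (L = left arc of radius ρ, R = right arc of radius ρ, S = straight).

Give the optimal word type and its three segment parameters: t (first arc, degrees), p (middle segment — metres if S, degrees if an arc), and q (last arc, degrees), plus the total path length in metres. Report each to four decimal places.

RSR: t = 132.2157°, p = 6.1298 m, q = 191.3843°, L = 26.0103 m

Let ψ = atan2(Δy, Δx) = atan2(-7.54, 3.00) = -68.3035° be the start→goal bearing.
Normalize: d = |goal − start| / ρ = 8.114900/3.52 = 2.305369, α = (θ_start − ψ) mod 360° = 139.9035° = 2.441776 rad, β = (θ_goal − ψ) mod 360° = 176.3035° = 3.077076 rad.
Common terms: sin α = 0.644077, cos α = -0.764961, sin β = 0.064472, cos β = -0.997920, cos(α−β) = 0.804894, d² = 5.314728. Work in radians in the unit-radius frame; every candidate has L = ρ·(t + p + q).
LSL: p² = 2 + d² − 2cos(α−β) + 2d(sin α − sin β) = 8.377349; p = √p² = 2.894365; φ = atan2(cos β − cos α, d + sin α − sin β) = -0.080574 rad; t = (φ − α) mod 2π = 3.760835 rad, q = (β − φ) mod 2π = 3.157650 rad → L = 3.52·(3.760835 + 2.894365 + 3.157650) = 3.52·9.812850 = 34.541233 m
RSR: p² = 2 + d² − 2cos(α−β) + 2d(sin β − sin α) = 3.032531; p = √p² = 1.741416; φ = atan2(cos α − cos β, d − sin α + sin β) = 0.134178 rad; t = (α − φ) mod 2π = 2.307598 rad, q = (φ − β) mod 2π = 3.340287 rad → L = 3.52·(2.307598 + 1.741416 + 3.340287) = 3.52·7.389302 = 26.010342 m
LSR: p² = d² − 2 + 2cos(α−β) + 2d(sin α + sin β) = 8.191449; p = √p² = 2.862071; φ = atan2(−cos α − cos β, d + sin α + sin β) − atan2(−2, p) = 1.139169 rad; t = (φ − α) mod 2π = 4.980578 rad, q = (φ − β) mod 2π = 4.345278 rad → L = 3.52·(4.980578 + 2.862071 + 4.345278) = 3.52·12.187927 = 42.901502 m
RSL: p² = d² − 2 + 2cos(α−β) − 2d(sin α + sin β) = 1.657581; p = √p² = 1.287471; φ = atan2(cos α + cos β, d − sin α − sin β) − atan2(2, p) = -1.833622 rad; t = (α − φ) mod 2π = 4.275399 rad, q = (β − φ) mod 2π = 4.910699 rad → L = 3.52·(4.275399 + 1.287471 + 4.910699) = 3.52·10.473569 = 36.866961 m
RLR: c = (6 − d² + 2cos(α−β) + 2d(sin α − sin β))/8 = 0.620934; p = 2π − arccos c = 5.382322 rad; φ = atan2(cos α − cos β, d − sin α + sin β) = 0.134178 rad; t = (α − φ + p/2) mod 2π = 4.998760 rad, q = (α − β − t + p) mod 2π = 6.031448 rad → L = 3.52·(4.998760 + 5.382322 + 6.031448) = 3.52·16.412530 = 57.772105 m
LRL: c = (6 − d² + 2cos(α−β) − 2d(sin α − sin β))/8 = -0.047169; p = 2π − arccos c = 4.665203 rad; φ = atan2(cos β − cos α, d + sin α − sin β) = -0.080574 rad; t = (φ − α + p/2) mod 2π = 6.093436 rad, q = (β − α − t + p) mod 2π = 5.490252 rad → L = 3.52·(6.093436 + 4.665203 + 5.490252) = 3.52·16.248891 = 57.196096 m
Shortest: RSR with L = 26.010342 m ≈ 26.0103 m
Convert RSR to answer units (arcs ×180/π): t = 2.307598·180/π = 132.2157°, p = ρ·p = 3.52·1.741416 = 6.1298 m, q = 3.340287·180/π = 191.3843°, L = 26.0103 m.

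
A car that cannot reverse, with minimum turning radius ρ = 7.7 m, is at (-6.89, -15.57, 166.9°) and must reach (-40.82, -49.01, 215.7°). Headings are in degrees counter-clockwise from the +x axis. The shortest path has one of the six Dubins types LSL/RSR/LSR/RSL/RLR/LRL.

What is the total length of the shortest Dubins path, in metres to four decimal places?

Let ψ = atan2(Δy, Δx) = atan2(-33.44, -33.93) = -135.4167° be the start→goal bearing.
Normalize: d = |goal − start| / ρ = 47.639044/7.7 = 6.186889, α = (θ_start − ψ) mod 360° = 302.3167° = 5.276422 rad, β = (θ_goal − ψ) mod 360° = 351.1167° = 6.128143 rad.
Common terms: sin α = -0.845106, cos α = 0.534599, sin β = -0.154422, cos β = 0.988005, cos(α−β) = 0.658689, d² = 38.277593. Work in radians in the unit-radius frame; every candidate has L = ρ·(t + p + q).
LSL: p² = 2 + d² − 2cos(α−β) + 2d(sin α − sin β) = 30.413847; p = √p² = 5.514875; φ = atan2(cos β − cos α, d + sin α − sin β) = 0.082308 rad; t = (φ − α) mod 2π = 1.089071 rad, q = (β − φ) mod 2π = 6.045835 rad → L = 7.7·(1.089071 + 5.514875 + 6.045835) = 7.7·12.649781 = 97.403314 m
RSR: p² = 2 + d² − 2cos(α−β) + 2d(sin β − sin α) = 47.506582; p = √p² = 6.892502; φ = atan2(cos α − cos β, d − sin α + sin β) = -0.065830 rad; t = (α − φ) mod 2π = 5.342252 rad, q = (φ − β) mod 2π = 0.089212 rad → L = 7.7·(5.342252 + 6.892502 + 0.089212) = 7.7·12.323966 = 94.894542 m
LSR: p² = d² − 2 + 2cos(α−β) + 2d(sin α + sin β) = 25.227036; p = √p² = 5.022652; φ = atan2(−cos α − cos β, d + sin α + sin β) − atan2(−2, p) = 0.093447 rad; t = (φ − α) mod 2π = 1.100210 rad, q = (φ − β) mod 2π = 0.248490 rad → L = 7.7·(1.100210 + 5.022652 + 0.248490) = 7.7·6.371352 = 49.059413 m
RSL: p² = d² − 2 + 2cos(α−β) − 2d(sin α + sin β) = 49.962908; p = √p² = 7.068445; φ = atan2(cos α + cos β, d − sin α − sin β) − atan2(2, p) = -0.066955 rad; t = (α − φ) mod 2π = 5.343377 rad, q = (β − φ) mod 2π = 6.195098 rad → L = 7.7·(5.343377 + 7.068445 + 6.195098) = 7.7·18.606920 = 143.273282 m
RLR: c = (6 − d² + 2cos(α−β) + 2d(sin α − sin β))/8 = -4.938323, |c| > 1 → infeasible
LRL: c = (6 − d² + 2cos(α−β) − 2d(sin α − sin β))/8 = -2.801731, |c| > 1 → infeasible
Shortest: LSR with L = 49.059413 m ≈ 49.0594 m

49.0594 m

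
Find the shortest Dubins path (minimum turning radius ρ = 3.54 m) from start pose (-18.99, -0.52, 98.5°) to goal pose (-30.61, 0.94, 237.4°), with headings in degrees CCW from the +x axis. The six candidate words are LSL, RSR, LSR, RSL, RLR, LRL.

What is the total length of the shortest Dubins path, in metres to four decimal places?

Let ψ = atan2(Δy, Δx) = atan2(1.46, -11.62) = 172.8386° be the start→goal bearing.
Normalize: d = |goal − start| / ρ = 11.711362/3.54 = 3.308294, α = (θ_start − ψ) mod 360° = 285.6614° = 4.985732 rad, β = (θ_goal − ψ) mod 360° = 64.5614° = 1.126809 rad.
Common terms: sin α = -0.962874, cos α = 0.269952, sin β = 0.903046, cos β = 0.429543, cos(α−β) = -0.753563, d² = 10.944812. Work in radians in the unit-radius frame; every candidate has L = ρ·(t + p + q).
LSL: p² = 2 + d² − 2cos(α−β) + 2d(sin α − sin β) = 2.105913; p = √p² = 1.451176; φ = atan2(cos β − cos α, d + sin α − sin β) = 0.110196 rad; t = (φ − α) mod 2π = 1.407649 rad, q = (β − φ) mod 2π = 1.016613 rad → L = 3.54·(1.407649 + 1.451176 + 1.016613) = 3.54·3.875439 = 13.719053 m
RSR: p² = 2 + d² − 2cos(α−β) + 2d(sin β − sin α) = 26.797964; p = √p² = 5.176675; φ = atan2(cos α − cos β, d − sin α + sin β) = -0.030834 rad; t = (α − φ) mod 2π = 5.016566 rad, q = (φ − β) mod 2π = 5.125542 rad → L = 3.54·(5.016566 + 5.176675 + 5.125542) = 3.54·15.318783 = 54.228493 m
LSR: p² = d² − 2 + 2cos(α−β) + 2d(sin α + sin β) = 7.041831; p = √p² = 2.653645; φ = atan2(−cos α − cos β, d + sin α + sin β) − atan2(−2, p) = 0.433760 rad; t = (φ − α) mod 2π = 1.731213 rad, q = (φ − β) mod 2π = 5.590136 rad → L = 3.54·(1.731213 + 2.653645 + 5.590136) = 3.54·9.974993 = 35.311477 m
RSL: p² = d² − 2 + 2cos(α−β) − 2d(sin α + sin β) = 7.833538; p = √p² = 2.798846; φ = atan2(cos α + cos β, d − sin α − sin β) − atan2(2, p) = -0.415674 rad; t = (α − φ) mod 2π = 5.401407 rad, q = (β − φ) mod 2π = 1.542484 rad → L = 3.54·(5.401407 + 2.798846 + 1.542484) = 3.54·9.742736 = 34.489286 m
RLR: c = (6 − d² + 2cos(α−β) + 2d(sin α − sin β))/8 = -2.349745, |c| > 1 → infeasible
LRL: c = (6 − d² + 2cos(α−β) − 2d(sin α − sin β))/8 = 0.736761; p = 2π − arccos c = 5.540656 rad; φ = atan2(cos β − cos α, d + sin α − sin β) = 0.110196 rad; t = (φ − α + p/2) mod 2π = 4.177977 rad, q = (β − α − t + p) mod 2π = 3.786941 rad → L = 3.54·(4.177977 + 5.540656 + 3.786941) = 3.54·13.505575 = 47.809735 m
Shortest: LSL with L = 13.719053 m ≈ 13.7191 m

13.7191 m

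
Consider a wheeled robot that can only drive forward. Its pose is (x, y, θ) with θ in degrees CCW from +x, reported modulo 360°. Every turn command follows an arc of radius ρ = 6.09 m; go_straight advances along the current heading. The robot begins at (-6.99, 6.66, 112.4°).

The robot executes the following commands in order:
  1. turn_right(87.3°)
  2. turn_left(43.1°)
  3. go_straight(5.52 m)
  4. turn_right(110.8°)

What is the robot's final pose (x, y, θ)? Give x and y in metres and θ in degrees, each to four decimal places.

set_pose: (x, y, θ) = (-6.9900, 6.6600, 112.4000°), ρ = 6.09
turn_right(87.3°): centre at ρ to the right, rotate −87.3° → (-3.9429, 14.4956, 25.1000°)
turn_left(43.1°): centre at ρ to the left, rotate +43.1° → (-0.8718, 17.7489, 68.2000°)
go_straight(5.52): x += 5.52·cos θ, y += 5.52·sin θ → (1.1782, 22.8742, 68.2000°)
turn_right(110.8°): centre at ρ to the right, rotate −110.8° → (10.9548, 25.0954, -42.6000° ≡ 317.4000°)

(10.9548, 25.0954, 317.4000°)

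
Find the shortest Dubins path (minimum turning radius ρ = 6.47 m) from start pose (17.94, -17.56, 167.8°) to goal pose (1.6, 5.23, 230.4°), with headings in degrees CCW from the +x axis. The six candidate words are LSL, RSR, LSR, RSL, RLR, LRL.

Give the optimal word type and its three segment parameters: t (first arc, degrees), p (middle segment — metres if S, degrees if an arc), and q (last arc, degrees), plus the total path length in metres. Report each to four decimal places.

Let ψ = atan2(Δy, Δx) = atan2(22.79, -16.34) = 125.6398° be the start→goal bearing.
Normalize: d = |goal − start| / ρ = 28.042462/6.47 = 4.334229, α = (θ_start − ψ) mod 360° = 42.1602° = 0.735834 rad, β = (θ_goal − ψ) mod 360° = 104.7602° = 1.828410 rad.
Common terms: sin α = 0.671206, cos α = 0.741271, sin β = 0.967001, cos β = -0.254774, cos(α−β) = 0.460200, d² = 18.785542. Work in radians in the unit-radius frame; every candidate has L = ρ·(t + p + q).
LSL: p² = 2 + d² − 2cos(α−β) + 2d(sin α − sin β) = 17.301057; p = √p² = 4.159454; φ = atan2(cos β − cos α, d + sin α − sin β) = -0.241815 rad; t = (φ − α) mod 2π = 5.305536 rad, q = (β − φ) mod 2π = 2.070225 rad → L = 6.47·(5.305536 + 4.159454 + 2.070225) = 6.47·11.535215 = 74.632843 m
RSR: p² = 2 + d² − 2cos(α−β) + 2d(sin β − sin α) = 22.429228; p = √p² = 4.735951; φ = atan2(cos α − cos β, d − sin α + sin β) = 0.211898 rad; t = (α − φ) mod 2π = 0.523936 rad, q = (φ − β) mod 2π = 4.666673 rad → L = 6.47·(0.523936 + 4.735951 + 4.666673) = 6.47·9.926560 = 64.224842 m
LSR: p² = d² − 2 + 2cos(α−β) + 2d(sin α + sin β) = 31.906665; p = √p² = 5.648599; φ = atan2(−cos α − cos β, d + sin α + sin β) − atan2(−2, p) = 0.259019 rad; t = (φ − α) mod 2π = 5.806370 rad, q = (φ − β) mod 2π = 4.713794 rad → L = 6.47·(5.806370 + 5.648599 + 4.713794) = 6.47·16.168762 = 104.611889 m
RSL: p² = d² − 2 + 2cos(α−β) − 2d(sin α + sin β) = 3.505218; p = √p² = 1.872223; φ = atan2(cos α + cos β, d − sin α − sin β) − atan2(2, p) = -0.639856 rad; t = (α − φ) mod 2π = 1.375690 rad, q = (β − φ) mod 2π = 2.468266 rad → L = 6.47·(1.375690 + 1.872223 + 2.468266) = 6.47·5.716179 = 36.983678 m
RLR: c = (6 − d² + 2cos(α−β) + 2d(sin α − sin β))/8 = -1.803654, |c| > 1 → infeasible
LRL: c = (6 − d² + 2cos(α−β) − 2d(sin α − sin β))/8 = -1.162632, |c| > 1 → infeasible
Shortest: RSL with L = 36.983678 m ≈ 36.9837 m
Convert RSL to answer units (arcs ×180/π): t = 1.375690·180/π = 78.8212°, p = ρ·p = 6.47·1.872223 = 12.1133 m, q = 2.468266·180/π = 141.4212°, L = 36.9837 m.

RSL: t = 78.8212°, p = 12.1133 m, q = 141.4212°, L = 36.9837 m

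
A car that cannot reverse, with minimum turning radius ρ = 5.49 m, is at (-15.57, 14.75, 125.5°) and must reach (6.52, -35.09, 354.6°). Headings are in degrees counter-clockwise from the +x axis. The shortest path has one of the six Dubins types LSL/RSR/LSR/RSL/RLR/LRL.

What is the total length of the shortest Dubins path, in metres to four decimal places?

Let ψ = atan2(Δy, Δx) = atan2(-49.84, 22.09) = -66.0962° be the start→goal bearing.
Normalize: d = |goal − start| / ρ = 54.515995/5.49 = 9.930054, α = (θ_start − ψ) mod 360° = 191.5962° = 3.343985 rad, β = (θ_goal − ψ) mod 360° = 60.6962° = 1.059349 rad.
Common terms: sin α = -0.201013, cos α = -0.979589, sin β = 0.872037, cos β = 0.489440, cos(α−β) = -0.654741, d² = 98.605967. Work in radians in the unit-radius frame; every candidate has L = ρ·(t + p + q).
LSL: p² = 2 + d² − 2cos(α−β) + 2d(sin α − sin β) = 80.604563; p = √p² = 8.978004; φ = atan2(cos β − cos α, d + sin α − sin β) = 0.164364 rad; t = (φ − α) mod 2π = 3.103565 rad, q = (β − φ) mod 2π = 0.894984 rad → L = 5.49·(3.103565 + 8.978004 + 0.894984) = 5.49·12.976554 = 71.241280 m
RSR: p² = 2 + d² − 2cos(α−β) + 2d(sin β − sin α) = 123.226333; p = √p² = 11.100736; φ = atan2(cos α − cos β, d − sin α + sin β) = -0.132726 rad; t = (α − φ) mod 2π = 3.476710 rad, q = (φ − β) mod 2π = 5.091111 rad → L = 5.49·(3.476710 + 11.100736 + 5.091111) = 5.49·19.668557 = 107.980378 m
LSR: p² = d² − 2 + 2cos(α−β) + 2d(sin α + sin β) = 108.623091; p = √p² = 10.422240; φ = atan2(−cos α − cos β, d + sin α + sin β) − atan2(−2, p) = 0.235795 rad; t = (φ − α) mod 2π = 3.174996 rad, q = (φ − β) mod 2π = 5.459632 rad → L = 5.49·(3.174996 + 10.422240 + 5.459632) = 5.49·19.056868 = 104.622207 m
RSL: p² = d² − 2 + 2cos(α−β) − 2d(sin α + sin β) = 81.969880; p = √p² = 9.053722; φ = atan2(cos α + cos β, d − sin α − sin β) − atan2(2, p) = -0.270300 rad; t = (α − φ) mod 2π = 3.614285 rad, q = (β − φ) mod 2π = 1.329649 rad → L = 5.49·(3.614285 + 9.053722 + 1.329649) = 5.49·13.997655 = 76.847126 m
RLR: c = (6 − d² + 2cos(α−β) + 2d(sin α − sin β))/8 = -14.403292, |c| > 1 → infeasible
LRL: c = (6 − d² + 2cos(α−β) − 2d(sin α − sin β))/8 = -9.075570, |c| > 1 → infeasible
Shortest: LSL with L = 71.241280 m ≈ 71.2413 m

71.2413 m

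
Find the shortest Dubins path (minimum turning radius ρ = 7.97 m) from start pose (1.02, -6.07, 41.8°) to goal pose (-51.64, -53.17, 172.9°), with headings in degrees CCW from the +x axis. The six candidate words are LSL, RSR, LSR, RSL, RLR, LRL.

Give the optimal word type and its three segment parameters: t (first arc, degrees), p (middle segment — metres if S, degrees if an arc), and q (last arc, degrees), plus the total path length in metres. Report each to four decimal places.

Let ψ = atan2(Δy, Δx) = atan2(-47.10, -52.66) = -138.1900° be the start→goal bearing.
Normalize: d = |goal − start| / ρ = 70.650447/7.97 = 8.864548, α = (θ_start − ψ) mod 360° = 179.9900° = 3.141418 rad, β = (θ_goal − ψ) mod 360° = 311.0900° = 5.429545 rad.
Common terms: sin α = 0.000174, cos α = -1.000000, sin β = -0.753678, cos β = 0.657244, cos(α−β) = -0.657375, d² = 78.580209. Work in radians in the unit-radius frame; every candidate has L = ρ·(t + p + q).
LSL: p² = 2 + d² − 2cos(α−β) + 2d(sin α − sin β) = 95.260081; p = √p² = 9.760127; φ = atan2(cos β − cos α, d + sin α − sin β) = 0.170624 rad; t = (φ − α) mod 2π = 3.312391 rad, q = (β − φ) mod 2π = 5.258921 rad → L = 7.97·(3.312391 + 9.760127 + 5.258921) = 7.97·18.331439 = 146.101569 m
RSR: p² = 2 + d² − 2cos(α−β) + 2d(sin β − sin α) = 68.529838; p = √p² = 8.278275; φ = atan2(cos α − cos β, d − sin α + sin β) = -0.201554 rad; t = (α − φ) mod 2π = 3.342972 rad, q = (φ − β) mod 2π = 0.652087 rad → L = 7.97·(3.342972 + 8.278275 + 0.652087) = 7.97·12.273334 = 97.818470 m
LSR: p² = d² − 2 + 2cos(α−β) + 2d(sin α + sin β) = 61.906520; p = √p² = 7.868070; φ = atan2(−cos α − cos β, d + sin α + sin β) − atan2(−2, p) = 0.291153 rad; t = (φ − α) mod 2π = 3.432920 rad, q = (φ − β) mod 2π = 1.144793 rad → L = 7.97·(3.432920 + 7.868070 + 1.144793) = 7.97·12.445783 = 99.192890 m
RSL: p² = d² − 2 + 2cos(α−β) − 2d(sin α + sin β) = 88.624397; p = √p² = 9.414053; φ = atan2(cos α + cos β, d − sin α − sin β) − atan2(2, p) = -0.244958 rad; t = (α − φ) mod 2π = 3.386376 rad, q = (β − φ) mod 2π = 5.674503 rad → L = 7.97·(3.386376 + 9.414053 + 5.674503) = 7.97·18.474932 = 147.245205 m
RLR: c = (6 − d² + 2cos(α−β) + 2d(sin α − sin β))/8 = -7.566230, |c| > 1 → infeasible
LRL: c = (6 − d² + 2cos(α−β) − 2d(sin α − sin β))/8 = -10.907510, |c| > 1 → infeasible
Shortest: RSR with L = 97.818470 m ≈ 97.8185 m
Convert RSR to answer units (arcs ×180/π): t = 3.342972·180/π = 191.5382°, p = ρ·p = 7.97·8.278275 = 65.9779 m, q = 0.652087·180/π = 37.3618°, L = 97.8185 m.

RSR: t = 191.5382°, p = 65.9779 m, q = 37.3618°, L = 97.8185 m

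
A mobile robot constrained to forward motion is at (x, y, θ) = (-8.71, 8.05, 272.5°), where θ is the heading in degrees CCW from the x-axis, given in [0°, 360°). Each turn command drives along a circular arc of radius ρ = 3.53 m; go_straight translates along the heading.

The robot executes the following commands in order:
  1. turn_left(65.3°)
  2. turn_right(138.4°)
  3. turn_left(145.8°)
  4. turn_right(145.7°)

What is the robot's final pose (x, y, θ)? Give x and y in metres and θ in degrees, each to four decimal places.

(-6.1310, -15.1451, 199.5000°)

set_pose: (x, y, θ) = (-8.7100, 8.0500, 272.5000°), ρ = 3.53
turn_left(65.3°): centre at ρ to the left, rotate +65.3° → (-6.5171, 4.9357, 337.8000°)
turn_right(138.4°): centre at ρ to the right, rotate −138.4° → (-6.6784, -1.6622, 199.4000°)
turn_left(145.8°): centre at ρ to the left, rotate +145.8° → (-6.4076, -8.4047, 345.2000°)
turn_right(145.7°): centre at ρ to the right, rotate −145.7° → (-6.1310, -15.1451, 199.5000°)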